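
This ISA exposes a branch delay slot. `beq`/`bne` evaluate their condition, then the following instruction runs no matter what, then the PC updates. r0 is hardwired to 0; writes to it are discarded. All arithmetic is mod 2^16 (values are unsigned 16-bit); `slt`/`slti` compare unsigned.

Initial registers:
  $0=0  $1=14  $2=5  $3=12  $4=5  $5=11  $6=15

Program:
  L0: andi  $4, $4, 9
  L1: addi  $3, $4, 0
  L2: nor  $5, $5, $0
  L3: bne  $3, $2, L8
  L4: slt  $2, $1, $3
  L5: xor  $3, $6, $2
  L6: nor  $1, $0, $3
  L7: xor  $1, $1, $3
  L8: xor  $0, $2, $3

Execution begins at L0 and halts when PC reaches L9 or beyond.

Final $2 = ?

0

PC=0  andi  $4, $4, 9        | $0=0 $1=14 $2=5 $3=12 $4=1 $5=11 $6=15
PC=1  addi  $3, $4, 0        | $0=0 $1=14 $2=5 $3=1 $4=1 $5=11 $6=15
PC=2  nor  $5, $5, $0        | $0=0 $1=14 $2=5 $3=1 $4=1 $5=65524 $6=15
PC=3  bne  $3, $2, L8        | $0=0 $1=14 $2=5 $3=1 $4=1 $5=65524 $6=15  [TAKEN]
PC=4  slt  $2, $1, $3        | $0=0 $1=14 $2=0 $3=1 $4=1 $5=65524 $6=15
PC=8  xor  $0, $2, $3        | $0=0 $1=14 $2=0 $3=1 $4=1 $5=65524 $6=15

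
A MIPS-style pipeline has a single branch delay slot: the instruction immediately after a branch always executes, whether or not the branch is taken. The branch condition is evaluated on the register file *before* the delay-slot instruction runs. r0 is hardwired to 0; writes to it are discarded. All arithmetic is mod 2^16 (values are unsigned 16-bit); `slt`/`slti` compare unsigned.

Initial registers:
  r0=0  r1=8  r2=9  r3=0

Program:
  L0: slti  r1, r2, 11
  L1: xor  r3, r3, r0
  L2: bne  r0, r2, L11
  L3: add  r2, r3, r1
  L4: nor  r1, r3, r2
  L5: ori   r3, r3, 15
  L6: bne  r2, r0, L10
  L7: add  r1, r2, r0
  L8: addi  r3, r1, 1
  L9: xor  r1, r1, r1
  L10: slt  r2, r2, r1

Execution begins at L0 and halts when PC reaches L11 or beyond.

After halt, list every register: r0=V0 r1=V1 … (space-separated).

r0=0 r1=1 r2=1 r3=0

[0] slti  r1, r2, 11  →  {r0:0, r1:1, r2:9, r3:0}
[1] xor  r3, r3, r0  →  {r0:0, r1:1, r2:9, r3:0}
[2] bne  r0, r2, L11  →  {r0:0, r1:1, r2:9, r3:0}  ⟨branch taken⟩
[3] add  r2, r3, r1  →  {r0:0, r1:1, r2:1, r3:0}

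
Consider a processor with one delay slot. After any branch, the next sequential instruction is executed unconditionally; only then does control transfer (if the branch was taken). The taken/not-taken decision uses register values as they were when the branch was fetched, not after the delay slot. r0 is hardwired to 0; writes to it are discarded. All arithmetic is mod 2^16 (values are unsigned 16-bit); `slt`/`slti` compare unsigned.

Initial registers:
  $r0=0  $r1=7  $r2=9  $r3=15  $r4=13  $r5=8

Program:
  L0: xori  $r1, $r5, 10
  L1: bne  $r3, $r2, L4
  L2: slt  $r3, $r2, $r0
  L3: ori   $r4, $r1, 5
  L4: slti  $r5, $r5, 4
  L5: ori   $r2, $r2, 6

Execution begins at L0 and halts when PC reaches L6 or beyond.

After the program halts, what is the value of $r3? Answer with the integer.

0

#0 xori  $r1, $r5, 10 ; 0/2/9/15/13/8
#1 bne  $r3, $r2, L4 ; 0/2/9/15/13/8 ; →target
#2 slt  $r3, $r2, $r0 ; 0/2/9/0/13/8
#4 slti  $r5, $r5, 4 ; 0/2/9/0/13/0
#5 ori   $r2, $r2, 6 ; 0/2/15/0/13/0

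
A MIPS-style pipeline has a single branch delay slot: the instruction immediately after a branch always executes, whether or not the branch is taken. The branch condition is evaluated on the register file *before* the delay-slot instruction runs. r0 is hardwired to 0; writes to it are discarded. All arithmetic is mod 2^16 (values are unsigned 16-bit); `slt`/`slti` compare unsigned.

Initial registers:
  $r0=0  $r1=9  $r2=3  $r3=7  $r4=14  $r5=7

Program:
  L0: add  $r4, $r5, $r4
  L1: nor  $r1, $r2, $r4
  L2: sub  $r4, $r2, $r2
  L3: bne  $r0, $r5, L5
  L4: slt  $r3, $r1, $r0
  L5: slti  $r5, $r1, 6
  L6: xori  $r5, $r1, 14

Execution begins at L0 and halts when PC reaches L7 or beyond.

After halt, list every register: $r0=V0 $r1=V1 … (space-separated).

$r0=0 $r1=65512 $r2=3 $r3=0 $r4=0 $r5=65510

PC=0  add  $r4, $r5, $r4     | $r0=0 $r1=9 $r2=3 $r3=7 $r4=21 $r5=7
PC=1  nor  $r1, $r2, $r4     | $r0=0 $r1=65512 $r2=3 $r3=7 $r4=21 $r5=7
PC=2  sub  $r4, $r2, $r2     | $r0=0 $r1=65512 $r2=3 $r3=7 $r4=0 $r5=7
PC=3  bne  $r0, $r5, L5      | $r0=0 $r1=65512 $r2=3 $r3=7 $r4=0 $r5=7  [TAKEN]
PC=4  slt  $r3, $r1, $r0     | $r0=0 $r1=65512 $r2=3 $r3=0 $r4=0 $r5=7
PC=5  slti  $r5, $r1, 6      | $r0=0 $r1=65512 $r2=3 $r3=0 $r4=0 $r5=0
PC=6  xori  $r5, $r1, 14     | $r0=0 $r1=65512 $r2=3 $r3=0 $r4=0 $r5=65510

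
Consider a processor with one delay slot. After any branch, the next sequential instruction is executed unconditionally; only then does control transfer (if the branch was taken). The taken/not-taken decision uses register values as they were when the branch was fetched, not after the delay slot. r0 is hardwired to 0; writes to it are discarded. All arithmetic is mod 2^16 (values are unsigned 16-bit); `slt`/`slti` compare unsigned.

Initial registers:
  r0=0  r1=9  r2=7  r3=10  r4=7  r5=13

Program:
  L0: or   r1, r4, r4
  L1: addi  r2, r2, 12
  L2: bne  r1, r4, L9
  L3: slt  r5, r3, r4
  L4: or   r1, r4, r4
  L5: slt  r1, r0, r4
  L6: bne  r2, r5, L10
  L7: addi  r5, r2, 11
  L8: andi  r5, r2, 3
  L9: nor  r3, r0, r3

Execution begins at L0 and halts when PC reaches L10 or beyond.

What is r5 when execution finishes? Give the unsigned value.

30

[0] or   r1, r4, r4  →  {r0:0, r1:7, r2:7, r3:10, r4:7, r5:13}
[1] addi  r2, r2, 12  →  {r0:0, r1:7, r2:19, r3:10, r4:7, r5:13}
[2] bne  r1, r4, L9  →  {r0:0, r1:7, r2:19, r3:10, r4:7, r5:13}  ⟨branch fallthrough⟩
[3] slt  r5, r3, r4  →  {r0:0, r1:7, r2:19, r3:10, r4:7, r5:0}
[4] or   r1, r4, r4  →  {r0:0, r1:7, r2:19, r3:10, r4:7, r5:0}
[5] slt  r1, r0, r4  →  {r0:0, r1:1, r2:19, r3:10, r4:7, r5:0}
[6] bne  r2, r5, L10  →  {r0:0, r1:1, r2:19, r3:10, r4:7, r5:0}  ⟨branch taken⟩
[7] addi  r5, r2, 11  →  {r0:0, r1:1, r2:19, r3:10, r4:7, r5:30}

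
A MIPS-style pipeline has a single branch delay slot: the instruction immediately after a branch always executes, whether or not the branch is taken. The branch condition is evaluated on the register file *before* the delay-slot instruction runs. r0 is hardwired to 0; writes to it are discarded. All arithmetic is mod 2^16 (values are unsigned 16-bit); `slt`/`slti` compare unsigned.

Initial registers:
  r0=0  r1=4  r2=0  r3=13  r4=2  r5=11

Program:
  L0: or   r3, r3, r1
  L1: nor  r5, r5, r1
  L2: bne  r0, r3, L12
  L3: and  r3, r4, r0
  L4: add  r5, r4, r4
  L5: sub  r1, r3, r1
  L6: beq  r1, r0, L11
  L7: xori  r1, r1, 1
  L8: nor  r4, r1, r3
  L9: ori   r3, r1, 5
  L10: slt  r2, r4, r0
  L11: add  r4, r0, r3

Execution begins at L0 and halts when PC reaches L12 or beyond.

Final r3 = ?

PC=0  or   r3, r3, r1        | r0=0 r1=4 r2=0 r3=13 r4=2 r5=11
PC=1  nor  r5, r5, r1        | r0=0 r1=4 r2=0 r3=13 r4=2 r5=65520
PC=2  bne  r0, r3, L12       | r0=0 r1=4 r2=0 r3=13 r4=2 r5=65520  [TAKEN]
PC=3  and  r3, r4, r0        | r0=0 r1=4 r2=0 r3=0 r4=2 r5=65520

0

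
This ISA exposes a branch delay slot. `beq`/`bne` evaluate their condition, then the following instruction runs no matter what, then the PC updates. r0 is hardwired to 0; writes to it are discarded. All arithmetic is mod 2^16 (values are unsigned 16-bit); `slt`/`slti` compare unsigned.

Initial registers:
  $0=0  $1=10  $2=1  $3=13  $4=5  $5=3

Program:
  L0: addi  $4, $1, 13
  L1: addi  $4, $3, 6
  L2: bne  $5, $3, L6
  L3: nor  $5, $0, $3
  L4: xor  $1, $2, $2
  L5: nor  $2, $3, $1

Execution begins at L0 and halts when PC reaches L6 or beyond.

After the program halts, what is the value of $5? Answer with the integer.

[0] addi  $4, $1, 13  →  {$0:0, $1:10, $2:1, $3:13, $4:23, $5:3}
[1] addi  $4, $3, 6  →  {$0:0, $1:10, $2:1, $3:13, $4:19, $5:3}
[2] bne  $5, $3, L6  →  {$0:0, $1:10, $2:1, $3:13, $4:19, $5:3}  ⟨branch taken⟩
[3] nor  $5, $0, $3  →  {$0:0, $1:10, $2:1, $3:13, $4:19, $5:65522}

65522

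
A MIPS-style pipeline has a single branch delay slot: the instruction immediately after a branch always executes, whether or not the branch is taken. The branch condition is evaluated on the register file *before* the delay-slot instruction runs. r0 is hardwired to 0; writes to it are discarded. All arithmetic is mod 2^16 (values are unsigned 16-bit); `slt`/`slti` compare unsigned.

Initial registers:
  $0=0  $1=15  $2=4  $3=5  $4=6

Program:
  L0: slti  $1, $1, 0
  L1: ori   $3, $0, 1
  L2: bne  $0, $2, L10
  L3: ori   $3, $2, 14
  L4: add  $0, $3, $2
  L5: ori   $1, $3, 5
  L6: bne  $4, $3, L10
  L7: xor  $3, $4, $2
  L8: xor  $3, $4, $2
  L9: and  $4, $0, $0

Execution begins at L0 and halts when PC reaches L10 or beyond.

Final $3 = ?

14

#0 slti  $1, $1, 0 ; 0/0/4/5/6
#1 ori   $3, $0, 1 ; 0/0/4/1/6
#2 bne  $0, $2, L10 ; 0/0/4/1/6 ; →target
#3 ori   $3, $2, 14 ; 0/0/4/14/6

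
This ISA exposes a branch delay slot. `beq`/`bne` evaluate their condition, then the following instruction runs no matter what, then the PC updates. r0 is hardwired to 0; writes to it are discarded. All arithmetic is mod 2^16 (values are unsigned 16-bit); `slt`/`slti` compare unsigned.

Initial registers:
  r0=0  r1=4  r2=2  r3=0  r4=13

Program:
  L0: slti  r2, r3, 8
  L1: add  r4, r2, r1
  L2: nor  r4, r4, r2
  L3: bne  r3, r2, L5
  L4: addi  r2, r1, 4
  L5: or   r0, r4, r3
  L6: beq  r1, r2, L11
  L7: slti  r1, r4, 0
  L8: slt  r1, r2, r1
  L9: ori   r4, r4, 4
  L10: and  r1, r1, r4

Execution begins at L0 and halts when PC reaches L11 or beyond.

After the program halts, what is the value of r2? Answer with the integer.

PC=0  slti  r2, r3, 8        | r0=0 r1=4 r2=1 r3=0 r4=13
PC=1  add  r4, r2, r1        | r0=0 r1=4 r2=1 r3=0 r4=5
PC=2  nor  r4, r4, r2        | r0=0 r1=4 r2=1 r3=0 r4=65530
PC=3  bne  r3, r2, L5        | r0=0 r1=4 r2=1 r3=0 r4=65530  [TAKEN]
PC=4  addi  r2, r1, 4        | r0=0 r1=4 r2=8 r3=0 r4=65530
PC=5  or   r0, r4, r3        | r0=0 r1=4 r2=8 r3=0 r4=65530
PC=6  beq  r1, r2, L11       | r0=0 r1=4 r2=8 r3=0 r4=65530  [not taken]
PC=7  slti  r1, r4, 0        | r0=0 r1=0 r2=8 r3=0 r4=65530
PC=8  slt  r1, r2, r1        | r0=0 r1=0 r2=8 r3=0 r4=65530
PC=9  ori   r4, r4, 4        | r0=0 r1=0 r2=8 r3=0 r4=65534
PC=10 and  r1, r1, r4        | r0=0 r1=0 r2=8 r3=0 r4=65534

8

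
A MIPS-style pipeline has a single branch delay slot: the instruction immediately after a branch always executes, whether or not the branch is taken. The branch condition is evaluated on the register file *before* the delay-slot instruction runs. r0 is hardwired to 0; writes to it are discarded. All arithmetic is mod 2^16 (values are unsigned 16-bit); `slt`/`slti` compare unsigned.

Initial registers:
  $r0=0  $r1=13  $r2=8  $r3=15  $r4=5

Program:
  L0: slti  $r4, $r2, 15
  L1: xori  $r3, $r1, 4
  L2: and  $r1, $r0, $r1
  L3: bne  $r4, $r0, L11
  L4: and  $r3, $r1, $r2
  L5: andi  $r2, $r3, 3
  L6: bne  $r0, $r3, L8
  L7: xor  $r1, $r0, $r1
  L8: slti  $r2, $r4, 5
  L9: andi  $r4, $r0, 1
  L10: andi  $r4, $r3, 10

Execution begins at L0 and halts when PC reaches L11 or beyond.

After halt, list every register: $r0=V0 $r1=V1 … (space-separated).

#0 slti  $r4, $r2, 15 ; 0/13/8/15/1
#1 xori  $r3, $r1, 4 ; 0/13/8/9/1
#2 and  $r1, $r0, $r1 ; 0/0/8/9/1
#3 bne  $r4, $r0, L11 ; 0/0/8/9/1 ; →target
#4 and  $r3, $r1, $r2 ; 0/0/8/0/1

$r0=0 $r1=0 $r2=8 $r3=0 $r4=1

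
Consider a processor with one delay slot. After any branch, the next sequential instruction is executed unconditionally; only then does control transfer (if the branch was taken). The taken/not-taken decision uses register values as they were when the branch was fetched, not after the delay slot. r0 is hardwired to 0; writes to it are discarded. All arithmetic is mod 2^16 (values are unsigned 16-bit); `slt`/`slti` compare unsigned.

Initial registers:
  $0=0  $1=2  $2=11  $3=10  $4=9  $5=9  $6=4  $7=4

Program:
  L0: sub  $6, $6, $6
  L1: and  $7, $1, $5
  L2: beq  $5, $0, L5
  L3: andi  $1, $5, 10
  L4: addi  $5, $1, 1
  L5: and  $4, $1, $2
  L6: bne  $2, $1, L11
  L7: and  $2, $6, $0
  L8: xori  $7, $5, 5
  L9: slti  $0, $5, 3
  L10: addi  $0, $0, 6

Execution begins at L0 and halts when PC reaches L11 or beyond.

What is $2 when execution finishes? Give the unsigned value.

0

PC=0  sub  $6, $6, $6        | $0=0 $1=2 $2=11 $3=10 $4=9 $5=9 $6=0 $7=4
PC=1  and  $7, $1, $5        | $0=0 $1=2 $2=11 $3=10 $4=9 $5=9 $6=0 $7=0
PC=2  beq  $5, $0, L5        | $0=0 $1=2 $2=11 $3=10 $4=9 $5=9 $6=0 $7=0  [not taken]
PC=3  andi  $1, $5, 10       | $0=0 $1=8 $2=11 $3=10 $4=9 $5=9 $6=0 $7=0
PC=4  addi  $5, $1, 1        | $0=0 $1=8 $2=11 $3=10 $4=9 $5=9 $6=0 $7=0
PC=5  and  $4, $1, $2        | $0=0 $1=8 $2=11 $3=10 $4=8 $5=9 $6=0 $7=0
PC=6  bne  $2, $1, L11       | $0=0 $1=8 $2=11 $3=10 $4=8 $5=9 $6=0 $7=0  [TAKEN]
PC=7  and  $2, $6, $0        | $0=0 $1=8 $2=0 $3=10 $4=8 $5=9 $6=0 $7=0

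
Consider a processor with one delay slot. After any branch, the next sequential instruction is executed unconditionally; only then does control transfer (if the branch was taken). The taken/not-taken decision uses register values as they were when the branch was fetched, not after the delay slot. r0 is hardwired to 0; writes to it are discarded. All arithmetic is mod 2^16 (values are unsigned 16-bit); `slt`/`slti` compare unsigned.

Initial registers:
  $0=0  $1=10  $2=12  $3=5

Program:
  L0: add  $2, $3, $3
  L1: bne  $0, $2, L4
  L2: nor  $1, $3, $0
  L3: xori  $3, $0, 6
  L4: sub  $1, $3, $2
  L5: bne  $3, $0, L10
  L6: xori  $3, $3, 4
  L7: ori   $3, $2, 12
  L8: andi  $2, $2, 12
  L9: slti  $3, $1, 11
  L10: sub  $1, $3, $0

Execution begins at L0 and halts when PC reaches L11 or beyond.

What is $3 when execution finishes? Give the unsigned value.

1

  step pc=0: add  $2, $3, $3  regs=(0,10,10,5)
  step pc=1: bne  $0, $2, L4  cond=T  regs=(0,10,10,5)
  step pc=2: nor  $1, $3, $0  regs=(0,65530,10,5)
  step pc=4: sub  $1, $3, $2  regs=(0,65531,10,5)
  step pc=5: bne  $3, $0, L10  cond=T  regs=(0,65531,10,5)
  step pc=6: xori  $3, $3, 4  regs=(0,65531,10,1)
  step pc=10: sub  $1, $3, $0  regs=(0,1,10,1)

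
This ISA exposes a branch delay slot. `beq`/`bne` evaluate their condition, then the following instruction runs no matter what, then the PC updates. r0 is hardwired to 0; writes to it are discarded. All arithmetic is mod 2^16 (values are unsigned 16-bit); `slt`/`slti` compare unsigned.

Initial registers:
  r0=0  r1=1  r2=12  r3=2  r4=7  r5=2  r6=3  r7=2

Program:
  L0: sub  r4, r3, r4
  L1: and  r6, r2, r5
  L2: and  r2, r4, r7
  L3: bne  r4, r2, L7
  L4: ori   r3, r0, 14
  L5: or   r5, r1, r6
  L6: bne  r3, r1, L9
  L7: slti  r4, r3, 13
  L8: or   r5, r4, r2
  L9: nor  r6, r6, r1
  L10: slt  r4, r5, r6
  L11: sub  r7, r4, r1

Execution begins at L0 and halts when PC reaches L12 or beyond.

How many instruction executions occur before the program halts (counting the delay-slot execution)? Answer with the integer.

10

#0 sub  r4, r3, r4 ; 0/1/12/2/65531/2/3/2
#1 and  r6, r2, r5 ; 0/1/12/2/65531/2/0/2
#2 and  r2, r4, r7 ; 0/1/2/2/65531/2/0/2
#3 bne  r4, r2, L7 ; 0/1/2/2/65531/2/0/2 ; →target
#4 ori   r3, r0, 14 ; 0/1/2/14/65531/2/0/2
#7 slti  r4, r3, 13 ; 0/1/2/14/0/2/0/2
#8 or   r5, r4, r2 ; 0/1/2/14/0/2/0/2
#9 nor  r6, r6, r1 ; 0/1/2/14/0/2/65534/2
#10 slt  r4, r5, r6 ; 0/1/2/14/1/2/65534/2
#11 sub  r7, r4, r1 ; 0/1/2/14/1/2/65534/0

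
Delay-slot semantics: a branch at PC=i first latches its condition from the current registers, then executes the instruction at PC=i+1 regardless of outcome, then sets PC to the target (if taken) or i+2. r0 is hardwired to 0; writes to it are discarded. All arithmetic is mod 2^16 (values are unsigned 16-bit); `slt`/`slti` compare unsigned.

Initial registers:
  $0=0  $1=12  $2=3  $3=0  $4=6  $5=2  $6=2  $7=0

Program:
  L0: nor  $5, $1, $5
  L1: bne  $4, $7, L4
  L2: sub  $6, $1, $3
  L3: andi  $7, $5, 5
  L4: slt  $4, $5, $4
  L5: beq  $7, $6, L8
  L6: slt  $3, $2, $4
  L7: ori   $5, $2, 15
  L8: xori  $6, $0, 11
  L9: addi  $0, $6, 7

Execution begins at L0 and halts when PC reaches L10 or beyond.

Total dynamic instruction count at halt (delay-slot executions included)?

9

[0] nor  $5, $1, $5  →  {$0:0, $1:12, $2:3, $3:0, $4:6, $5:65521, $6:2, $7:0}
[1] bne  $4, $7, L4  →  {$0:0, $1:12, $2:3, $3:0, $4:6, $5:65521, $6:2, $7:0}  ⟨branch taken⟩
[2] sub  $6, $1, $3  →  {$0:0, $1:12, $2:3, $3:0, $4:6, $5:65521, $6:12, $7:0}
[4] slt  $4, $5, $4  →  {$0:0, $1:12, $2:3, $3:0, $4:0, $5:65521, $6:12, $7:0}
[5] beq  $7, $6, L8  →  {$0:0, $1:12, $2:3, $3:0, $4:0, $5:65521, $6:12, $7:0}  ⟨branch fallthrough⟩
[6] slt  $3, $2, $4  →  {$0:0, $1:12, $2:3, $3:0, $4:0, $5:65521, $6:12, $7:0}
[7] ori   $5, $2, 15  →  {$0:0, $1:12, $2:3, $3:0, $4:0, $5:15, $6:12, $7:0}
[8] xori  $6, $0, 11  →  {$0:0, $1:12, $2:3, $3:0, $4:0, $5:15, $6:11, $7:0}
[9] addi  $0, $6, 7  →  {$0:0, $1:12, $2:3, $3:0, $4:0, $5:15, $6:11, $7:0}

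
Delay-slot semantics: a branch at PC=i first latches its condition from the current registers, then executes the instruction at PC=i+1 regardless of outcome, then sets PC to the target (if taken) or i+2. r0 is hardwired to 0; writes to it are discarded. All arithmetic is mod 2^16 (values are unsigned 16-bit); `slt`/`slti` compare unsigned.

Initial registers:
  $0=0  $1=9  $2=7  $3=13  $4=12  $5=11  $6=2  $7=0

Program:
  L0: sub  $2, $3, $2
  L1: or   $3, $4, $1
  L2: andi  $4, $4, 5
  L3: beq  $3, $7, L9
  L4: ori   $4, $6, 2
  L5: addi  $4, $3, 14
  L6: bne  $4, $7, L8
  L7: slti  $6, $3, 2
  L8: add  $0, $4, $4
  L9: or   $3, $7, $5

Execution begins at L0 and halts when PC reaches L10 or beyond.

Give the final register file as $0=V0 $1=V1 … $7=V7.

$0=0 $1=9 $2=6 $3=11 $4=27 $5=11 $6=0 $7=0

  step pc=0: sub  $2, $3, $2  regs=(0,9,6,13,12,11,2,0)
  step pc=1: or   $3, $4, $1  regs=(0,9,6,13,12,11,2,0)
  step pc=2: andi  $4, $4, 5  regs=(0,9,6,13,4,11,2,0)
  step pc=3: beq  $3, $7, L9  cond=F  regs=(0,9,6,13,4,11,2,0)
  step pc=4: ori   $4, $6, 2  regs=(0,9,6,13,2,11,2,0)
  step pc=5: addi  $4, $3, 14  regs=(0,9,6,13,27,11,2,0)
  step pc=6: bne  $4, $7, L8  cond=T  regs=(0,9,6,13,27,11,2,0)
  step pc=7: slti  $6, $3, 2  regs=(0,9,6,13,27,11,0,0)
  step pc=8: add  $0, $4, $4  regs=(0,9,6,13,27,11,0,0)
  step pc=9: or   $3, $7, $5  regs=(0,9,6,11,27,11,0,0)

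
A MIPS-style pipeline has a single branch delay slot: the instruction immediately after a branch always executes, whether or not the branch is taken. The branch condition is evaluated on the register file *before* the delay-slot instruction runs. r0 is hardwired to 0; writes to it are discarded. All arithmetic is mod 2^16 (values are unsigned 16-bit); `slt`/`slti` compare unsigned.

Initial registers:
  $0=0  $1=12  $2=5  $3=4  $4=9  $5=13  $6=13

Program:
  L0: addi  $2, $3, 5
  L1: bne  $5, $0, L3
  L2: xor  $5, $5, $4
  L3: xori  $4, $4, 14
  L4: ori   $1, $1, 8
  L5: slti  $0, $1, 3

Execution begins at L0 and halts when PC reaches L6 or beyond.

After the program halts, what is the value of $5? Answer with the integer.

[0] addi  $2, $3, 5  →  {$0:0, $1:12, $2:9, $3:4, $4:9, $5:13, $6:13}
[1] bne  $5, $0, L3  →  {$0:0, $1:12, $2:9, $3:4, $4:9, $5:13, $6:13}  ⟨branch taken⟩
[2] xor  $5, $5, $4  →  {$0:0, $1:12, $2:9, $3:4, $4:9, $5:4, $6:13}
[3] xori  $4, $4, 14  →  {$0:0, $1:12, $2:9, $3:4, $4:7, $5:4, $6:13}
[4] ori   $1, $1, 8  →  {$0:0, $1:12, $2:9, $3:4, $4:7, $5:4, $6:13}
[5] slti  $0, $1, 3  →  {$0:0, $1:12, $2:9, $3:4, $4:7, $5:4, $6:13}

4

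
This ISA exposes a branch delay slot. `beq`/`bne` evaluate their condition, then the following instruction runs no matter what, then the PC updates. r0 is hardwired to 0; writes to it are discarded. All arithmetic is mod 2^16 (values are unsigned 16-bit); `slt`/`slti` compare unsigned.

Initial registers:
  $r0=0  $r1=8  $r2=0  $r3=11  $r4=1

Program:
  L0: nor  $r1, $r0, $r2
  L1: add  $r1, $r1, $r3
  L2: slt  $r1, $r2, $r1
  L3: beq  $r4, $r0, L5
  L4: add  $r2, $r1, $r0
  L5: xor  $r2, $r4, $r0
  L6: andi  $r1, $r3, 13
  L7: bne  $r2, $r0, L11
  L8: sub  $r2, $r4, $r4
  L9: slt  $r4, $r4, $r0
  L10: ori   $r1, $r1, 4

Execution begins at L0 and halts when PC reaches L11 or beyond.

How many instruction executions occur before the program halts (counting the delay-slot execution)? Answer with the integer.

9

PC=0  nor  $r1, $r0, $r2     | $r0=0 $r1=65535 $r2=0 $r3=11 $r4=1
PC=1  add  $r1, $r1, $r3     | $r0=0 $r1=10 $r2=0 $r3=11 $r4=1
PC=2  slt  $r1, $r2, $r1     | $r0=0 $r1=1 $r2=0 $r3=11 $r4=1
PC=3  beq  $r4, $r0, L5      | $r0=0 $r1=1 $r2=0 $r3=11 $r4=1  [not taken]
PC=4  add  $r2, $r1, $r0     | $r0=0 $r1=1 $r2=1 $r3=11 $r4=1
PC=5  xor  $r2, $r4, $r0     | $r0=0 $r1=1 $r2=1 $r3=11 $r4=1
PC=6  andi  $r1, $r3, 13     | $r0=0 $r1=9 $r2=1 $r3=11 $r4=1
PC=7  bne  $r2, $r0, L11     | $r0=0 $r1=9 $r2=1 $r3=11 $r4=1  [TAKEN]
PC=8  sub  $r2, $r4, $r4     | $r0=0 $r1=9 $r2=0 $r3=11 $r4=1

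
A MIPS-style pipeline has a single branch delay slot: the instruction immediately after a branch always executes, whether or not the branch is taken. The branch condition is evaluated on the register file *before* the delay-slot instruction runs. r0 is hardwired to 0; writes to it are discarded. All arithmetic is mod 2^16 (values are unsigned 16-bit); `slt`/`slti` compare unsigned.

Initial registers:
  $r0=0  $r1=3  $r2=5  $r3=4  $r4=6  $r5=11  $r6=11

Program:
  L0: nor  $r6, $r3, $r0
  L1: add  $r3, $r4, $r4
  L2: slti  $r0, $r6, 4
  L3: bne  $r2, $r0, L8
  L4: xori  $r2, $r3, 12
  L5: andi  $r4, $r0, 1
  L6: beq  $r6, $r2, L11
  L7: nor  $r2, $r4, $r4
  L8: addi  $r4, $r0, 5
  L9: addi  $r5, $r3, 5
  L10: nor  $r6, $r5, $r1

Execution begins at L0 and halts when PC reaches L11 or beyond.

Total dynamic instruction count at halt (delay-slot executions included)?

8

PC=0  nor  $r6, $r3, $r0     | $r0=0 $r1=3 $r2=5 $r3=4 $r4=6 $r5=11 $r6=65531
PC=1  add  $r3, $r4, $r4     | $r0=0 $r1=3 $r2=5 $r3=12 $r4=6 $r5=11 $r6=65531
PC=2  slti  $r0, $r6, 4      | $r0=0 $r1=3 $r2=5 $r3=12 $r4=6 $r5=11 $r6=65531
PC=3  bne  $r2, $r0, L8      | $r0=0 $r1=3 $r2=5 $r3=12 $r4=6 $r5=11 $r6=65531  [TAKEN]
PC=4  xori  $r2, $r3, 12     | $r0=0 $r1=3 $r2=0 $r3=12 $r4=6 $r5=11 $r6=65531
PC=8  addi  $r4, $r0, 5      | $r0=0 $r1=3 $r2=0 $r3=12 $r4=5 $r5=11 $r6=65531
PC=9  addi  $r5, $r3, 5      | $r0=0 $r1=3 $r2=0 $r3=12 $r4=5 $r5=17 $r6=65531
PC=10 nor  $r6, $r5, $r1     | $r0=0 $r1=3 $r2=0 $r3=12 $r4=5 $r5=17 $r6=65516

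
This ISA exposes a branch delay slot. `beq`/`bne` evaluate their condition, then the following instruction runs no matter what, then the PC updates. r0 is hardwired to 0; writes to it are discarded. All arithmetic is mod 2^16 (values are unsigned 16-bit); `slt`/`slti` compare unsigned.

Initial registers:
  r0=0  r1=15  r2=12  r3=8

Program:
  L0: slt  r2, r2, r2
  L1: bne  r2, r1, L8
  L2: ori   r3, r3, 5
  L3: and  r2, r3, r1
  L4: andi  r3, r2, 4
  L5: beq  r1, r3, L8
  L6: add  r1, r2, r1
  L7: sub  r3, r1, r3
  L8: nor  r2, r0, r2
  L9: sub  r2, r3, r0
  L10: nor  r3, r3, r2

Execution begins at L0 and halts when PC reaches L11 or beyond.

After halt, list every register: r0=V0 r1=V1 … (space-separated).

r0=0 r1=15 r2=13 r3=65522

  step pc=0: slt  r2, r2, r2  regs=(0,15,0,8)
  step pc=1: bne  r2, r1, L8  cond=T  regs=(0,15,0,8)
  step pc=2: ori   r3, r3, 5  regs=(0,15,0,13)
  step pc=8: nor  r2, r0, r2  regs=(0,15,65535,13)
  step pc=9: sub  r2, r3, r0  regs=(0,15,13,13)
  step pc=10: nor  r3, r3, r2  regs=(0,15,13,65522)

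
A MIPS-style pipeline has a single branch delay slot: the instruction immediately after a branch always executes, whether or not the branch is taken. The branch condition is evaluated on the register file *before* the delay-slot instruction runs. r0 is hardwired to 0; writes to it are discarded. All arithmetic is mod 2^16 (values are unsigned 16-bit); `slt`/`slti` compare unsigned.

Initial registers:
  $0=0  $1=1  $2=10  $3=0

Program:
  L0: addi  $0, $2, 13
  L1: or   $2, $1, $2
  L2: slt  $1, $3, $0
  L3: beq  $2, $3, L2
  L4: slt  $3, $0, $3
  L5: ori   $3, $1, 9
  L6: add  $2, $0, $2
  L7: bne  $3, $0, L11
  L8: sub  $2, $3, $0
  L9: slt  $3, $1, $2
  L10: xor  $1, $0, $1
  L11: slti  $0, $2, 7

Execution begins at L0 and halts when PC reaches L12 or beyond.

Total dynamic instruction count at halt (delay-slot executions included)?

#0 addi  $0, $2, 13 ; 0/1/10/0
#1 or   $2, $1, $2 ; 0/1/11/0
#2 slt  $1, $3, $0 ; 0/0/11/0
#3 beq  $2, $3, L2 ; 0/0/11/0 ; →fallthru
#4 slt  $3, $0, $3 ; 0/0/11/0
#5 ori   $3, $1, 9 ; 0/0/11/9
#6 add  $2, $0, $2 ; 0/0/11/9
#7 bne  $3, $0, L11 ; 0/0/11/9 ; →target
#8 sub  $2, $3, $0 ; 0/0/9/9
#11 slti  $0, $2, 7 ; 0/0/9/9

10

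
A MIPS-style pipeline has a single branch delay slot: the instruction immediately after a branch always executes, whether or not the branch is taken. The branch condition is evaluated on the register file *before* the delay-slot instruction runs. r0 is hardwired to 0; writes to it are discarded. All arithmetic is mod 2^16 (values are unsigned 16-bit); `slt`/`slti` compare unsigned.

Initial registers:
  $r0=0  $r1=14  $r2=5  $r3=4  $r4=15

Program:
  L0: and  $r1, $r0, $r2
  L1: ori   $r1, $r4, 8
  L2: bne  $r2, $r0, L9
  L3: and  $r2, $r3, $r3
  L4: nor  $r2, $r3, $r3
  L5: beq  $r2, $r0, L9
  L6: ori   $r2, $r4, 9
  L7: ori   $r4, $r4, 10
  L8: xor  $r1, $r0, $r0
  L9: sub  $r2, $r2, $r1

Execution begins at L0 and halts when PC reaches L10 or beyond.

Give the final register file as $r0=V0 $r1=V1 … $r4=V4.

#0 and  $r1, $r0, $r2 ; 0/0/5/4/15
#1 ori   $r1, $r4, 8 ; 0/15/5/4/15
#2 bne  $r2, $r0, L9 ; 0/15/5/4/15 ; →target
#3 and  $r2, $r3, $r3 ; 0/15/4/4/15
#9 sub  $r2, $r2, $r1 ; 0/15/65525/4/15

$r0=0 $r1=15 $r2=65525 $r3=4 $r4=15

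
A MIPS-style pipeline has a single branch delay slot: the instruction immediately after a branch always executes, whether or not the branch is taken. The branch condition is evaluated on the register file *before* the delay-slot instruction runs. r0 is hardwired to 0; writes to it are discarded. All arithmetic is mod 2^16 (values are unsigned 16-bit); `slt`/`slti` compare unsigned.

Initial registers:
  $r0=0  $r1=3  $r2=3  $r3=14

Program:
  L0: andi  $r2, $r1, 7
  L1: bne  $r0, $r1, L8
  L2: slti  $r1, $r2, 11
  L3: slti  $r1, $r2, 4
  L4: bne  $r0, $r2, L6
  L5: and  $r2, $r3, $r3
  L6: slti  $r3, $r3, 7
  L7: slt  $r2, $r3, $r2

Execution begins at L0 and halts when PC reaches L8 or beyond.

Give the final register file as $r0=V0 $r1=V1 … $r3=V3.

  step pc=0: andi  $r2, $r1, 7  regs=(0,3,3,14)
  step pc=1: bne  $r0, $r1, L8  cond=T  regs=(0,3,3,14)
  step pc=2: slti  $r1, $r2, 11  regs=(0,1,3,14)

$r0=0 $r1=1 $r2=3 $r3=14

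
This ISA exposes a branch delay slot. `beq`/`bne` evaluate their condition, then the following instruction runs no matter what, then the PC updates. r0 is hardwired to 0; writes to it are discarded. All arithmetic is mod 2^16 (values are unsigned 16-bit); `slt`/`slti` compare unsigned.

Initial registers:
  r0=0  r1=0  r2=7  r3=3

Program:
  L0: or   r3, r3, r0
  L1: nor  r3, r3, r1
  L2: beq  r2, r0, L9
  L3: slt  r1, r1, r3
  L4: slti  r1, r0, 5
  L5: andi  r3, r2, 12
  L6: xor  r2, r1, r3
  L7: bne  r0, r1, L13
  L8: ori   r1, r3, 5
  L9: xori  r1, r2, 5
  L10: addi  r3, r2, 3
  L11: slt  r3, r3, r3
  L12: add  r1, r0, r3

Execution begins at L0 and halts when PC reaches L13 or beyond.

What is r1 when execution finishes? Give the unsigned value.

  step pc=0: or   r3, r3, r0  regs=(0,0,7,3)
  step pc=1: nor  r3, r3, r1  regs=(0,0,7,65532)
  step pc=2: beq  r2, r0, L9  cond=F  regs=(0,0,7,65532)
  step pc=3: slt  r1, r1, r3  regs=(0,1,7,65532)
  step pc=4: slti  r1, r0, 5  regs=(0,1,7,65532)
  step pc=5: andi  r3, r2, 12  regs=(0,1,7,4)
  step pc=6: xor  r2, r1, r3  regs=(0,1,5,4)
  step pc=7: bne  r0, r1, L13  cond=T  regs=(0,1,5,4)
  step pc=8: ori   r1, r3, 5  regs=(0,5,5,4)

5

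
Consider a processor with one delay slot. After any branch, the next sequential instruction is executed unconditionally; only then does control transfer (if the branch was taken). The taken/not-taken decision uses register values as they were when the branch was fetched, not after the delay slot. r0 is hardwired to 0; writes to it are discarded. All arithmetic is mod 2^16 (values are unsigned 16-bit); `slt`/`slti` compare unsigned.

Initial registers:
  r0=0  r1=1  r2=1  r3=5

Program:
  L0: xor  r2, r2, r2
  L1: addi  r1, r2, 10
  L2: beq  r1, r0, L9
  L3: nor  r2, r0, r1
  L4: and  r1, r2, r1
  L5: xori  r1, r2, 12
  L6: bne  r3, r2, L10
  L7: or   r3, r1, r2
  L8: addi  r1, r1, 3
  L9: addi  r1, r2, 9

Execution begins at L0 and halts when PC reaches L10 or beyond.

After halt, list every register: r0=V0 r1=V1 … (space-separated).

r0=0 r1=65529 r2=65525 r3=65533

  step pc=0: xor  r2, r2, r2  regs=(0,1,0,5)
  step pc=1: addi  r1, r2, 10  regs=(0,10,0,5)
  step pc=2: beq  r1, r0, L9  cond=F  regs=(0,10,0,5)
  step pc=3: nor  r2, r0, r1  regs=(0,10,65525,5)
  step pc=4: and  r1, r2, r1  regs=(0,0,65525,5)
  step pc=5: xori  r1, r2, 12  regs=(0,65529,65525,5)
  step pc=6: bne  r3, r2, L10  cond=T  regs=(0,65529,65525,5)
  step pc=7: or   r3, r1, r2  regs=(0,65529,65525,65533)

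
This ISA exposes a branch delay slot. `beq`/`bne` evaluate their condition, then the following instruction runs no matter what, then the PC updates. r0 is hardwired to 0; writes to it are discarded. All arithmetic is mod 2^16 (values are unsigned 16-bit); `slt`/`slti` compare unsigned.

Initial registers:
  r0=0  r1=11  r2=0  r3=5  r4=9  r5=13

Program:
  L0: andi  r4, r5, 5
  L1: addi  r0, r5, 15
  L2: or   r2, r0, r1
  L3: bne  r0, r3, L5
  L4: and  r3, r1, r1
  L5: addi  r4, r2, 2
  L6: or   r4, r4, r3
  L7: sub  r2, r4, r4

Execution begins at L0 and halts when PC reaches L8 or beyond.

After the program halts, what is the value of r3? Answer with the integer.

PC=0  andi  r4, r5, 5        | r0=0 r1=11 r2=0 r3=5 r4=5 r5=13
PC=1  addi  r0, r5, 15       | r0=0 r1=11 r2=0 r3=5 r4=5 r5=13
PC=2  or   r2, r0, r1        | r0=0 r1=11 r2=11 r3=5 r4=5 r5=13
PC=3  bne  r0, r3, L5        | r0=0 r1=11 r2=11 r3=5 r4=5 r5=13  [TAKEN]
PC=4  and  r3, r1, r1        | r0=0 r1=11 r2=11 r3=11 r4=5 r5=13
PC=5  addi  r4, r2, 2        | r0=0 r1=11 r2=11 r3=11 r4=13 r5=13
PC=6  or   r4, r4, r3        | r0=0 r1=11 r2=11 r3=11 r4=15 r5=13
PC=7  sub  r2, r4, r4        | r0=0 r1=11 r2=0 r3=11 r4=15 r5=13

11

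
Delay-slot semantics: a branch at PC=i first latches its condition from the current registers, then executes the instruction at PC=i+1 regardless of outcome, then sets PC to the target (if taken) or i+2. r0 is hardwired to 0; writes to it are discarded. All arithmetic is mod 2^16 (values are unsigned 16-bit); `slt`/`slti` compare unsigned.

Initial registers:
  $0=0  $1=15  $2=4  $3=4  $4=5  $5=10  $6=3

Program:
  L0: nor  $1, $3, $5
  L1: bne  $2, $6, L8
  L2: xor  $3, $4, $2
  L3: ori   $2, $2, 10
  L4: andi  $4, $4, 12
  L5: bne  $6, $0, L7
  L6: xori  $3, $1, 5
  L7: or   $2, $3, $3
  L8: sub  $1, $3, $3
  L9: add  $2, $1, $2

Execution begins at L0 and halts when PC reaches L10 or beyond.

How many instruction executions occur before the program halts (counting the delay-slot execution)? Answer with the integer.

5

[0] nor  $1, $3, $5  →  {$0:0, $1:65521, $2:4, $3:4, $4:5, $5:10, $6:3}
[1] bne  $2, $6, L8  →  {$0:0, $1:65521, $2:4, $3:4, $4:5, $5:10, $6:3}  ⟨branch taken⟩
[2] xor  $3, $4, $2  →  {$0:0, $1:65521, $2:4, $3:1, $4:5, $5:10, $6:3}
[8] sub  $1, $3, $3  →  {$0:0, $1:0, $2:4, $3:1, $4:5, $5:10, $6:3}
[9] add  $2, $1, $2  →  {$0:0, $1:0, $2:4, $3:1, $4:5, $5:10, $6:3}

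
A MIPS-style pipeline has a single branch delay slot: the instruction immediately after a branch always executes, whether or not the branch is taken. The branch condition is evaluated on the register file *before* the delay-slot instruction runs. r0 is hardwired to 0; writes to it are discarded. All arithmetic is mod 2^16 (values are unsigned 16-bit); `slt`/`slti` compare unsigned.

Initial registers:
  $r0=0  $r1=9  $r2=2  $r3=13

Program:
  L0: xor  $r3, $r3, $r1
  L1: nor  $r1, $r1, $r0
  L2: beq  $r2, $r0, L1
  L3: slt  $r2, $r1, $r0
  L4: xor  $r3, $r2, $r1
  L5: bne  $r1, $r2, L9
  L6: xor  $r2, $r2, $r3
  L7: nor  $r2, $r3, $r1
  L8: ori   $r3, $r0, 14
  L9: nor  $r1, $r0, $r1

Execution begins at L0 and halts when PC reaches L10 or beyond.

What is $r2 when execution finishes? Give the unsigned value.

#0 xor  $r3, $r3, $r1 ; 0/9/2/4
#1 nor  $r1, $r1, $r0 ; 0/65526/2/4
#2 beq  $r2, $r0, L1 ; 0/65526/2/4 ; →fallthru
#3 slt  $r2, $r1, $r0 ; 0/65526/0/4
#4 xor  $r3, $r2, $r1 ; 0/65526/0/65526
#5 bne  $r1, $r2, L9 ; 0/65526/0/65526 ; →target
#6 xor  $r2, $r2, $r3 ; 0/65526/65526/65526
#9 nor  $r1, $r0, $r1 ; 0/9/65526/65526

65526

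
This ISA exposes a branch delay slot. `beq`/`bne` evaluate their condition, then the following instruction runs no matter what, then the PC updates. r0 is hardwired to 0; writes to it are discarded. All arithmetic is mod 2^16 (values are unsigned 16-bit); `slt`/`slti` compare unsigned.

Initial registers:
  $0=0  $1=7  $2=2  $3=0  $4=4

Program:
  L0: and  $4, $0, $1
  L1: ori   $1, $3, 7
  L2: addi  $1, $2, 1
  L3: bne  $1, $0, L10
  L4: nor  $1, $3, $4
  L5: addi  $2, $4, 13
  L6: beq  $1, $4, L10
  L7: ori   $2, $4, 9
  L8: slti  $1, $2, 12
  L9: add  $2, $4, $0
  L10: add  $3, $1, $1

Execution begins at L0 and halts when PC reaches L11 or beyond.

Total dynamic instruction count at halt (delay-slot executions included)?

6

[0] and  $4, $0, $1  →  {$0:0, $1:7, $2:2, $3:0, $4:0}
[1] ori   $1, $3, 7  →  {$0:0, $1:7, $2:2, $3:0, $4:0}
[2] addi  $1, $2, 1  →  {$0:0, $1:3, $2:2, $3:0, $4:0}
[3] bne  $1, $0, L10  →  {$0:0, $1:3, $2:2, $3:0, $4:0}  ⟨branch taken⟩
[4] nor  $1, $3, $4  →  {$0:0, $1:65535, $2:2, $3:0, $4:0}
[10] add  $3, $1, $1  →  {$0:0, $1:65535, $2:2, $3:65534, $4:0}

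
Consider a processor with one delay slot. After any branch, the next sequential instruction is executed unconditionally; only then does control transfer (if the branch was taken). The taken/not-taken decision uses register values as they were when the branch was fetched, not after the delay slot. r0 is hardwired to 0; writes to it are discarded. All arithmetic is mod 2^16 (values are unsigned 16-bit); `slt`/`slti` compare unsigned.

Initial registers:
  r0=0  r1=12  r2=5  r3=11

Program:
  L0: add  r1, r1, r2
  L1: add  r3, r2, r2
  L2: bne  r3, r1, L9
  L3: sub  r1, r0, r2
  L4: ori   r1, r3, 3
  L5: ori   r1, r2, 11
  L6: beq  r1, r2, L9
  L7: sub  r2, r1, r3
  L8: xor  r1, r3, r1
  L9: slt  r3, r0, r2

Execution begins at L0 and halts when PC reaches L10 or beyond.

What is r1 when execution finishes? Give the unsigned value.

PC=0  add  r1, r1, r2        | r0=0 r1=17 r2=5 r3=11
PC=1  add  r3, r2, r2        | r0=0 r1=17 r2=5 r3=10
PC=2  bne  r3, r1, L9        | r0=0 r1=17 r2=5 r3=10  [TAKEN]
PC=3  sub  r1, r0, r2        | r0=0 r1=65531 r2=5 r3=10
PC=9  slt  r3, r0, r2        | r0=0 r1=65531 r2=5 r3=1

65531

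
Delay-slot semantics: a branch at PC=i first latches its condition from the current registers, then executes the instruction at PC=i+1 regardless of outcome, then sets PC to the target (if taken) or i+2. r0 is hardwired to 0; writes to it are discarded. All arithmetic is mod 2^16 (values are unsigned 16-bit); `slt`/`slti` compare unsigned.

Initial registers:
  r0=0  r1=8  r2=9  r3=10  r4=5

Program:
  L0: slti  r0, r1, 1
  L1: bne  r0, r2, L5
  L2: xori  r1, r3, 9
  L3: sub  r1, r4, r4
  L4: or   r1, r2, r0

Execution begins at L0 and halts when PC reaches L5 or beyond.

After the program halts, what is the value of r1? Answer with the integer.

3

PC=0  slti  r0, r1, 1        | r0=0 r1=8 r2=9 r3=10 r4=5
PC=1  bne  r0, r2, L5        | r0=0 r1=8 r2=9 r3=10 r4=5  [TAKEN]
PC=2  xori  r1, r3, 9        | r0=0 r1=3 r2=9 r3=10 r4=5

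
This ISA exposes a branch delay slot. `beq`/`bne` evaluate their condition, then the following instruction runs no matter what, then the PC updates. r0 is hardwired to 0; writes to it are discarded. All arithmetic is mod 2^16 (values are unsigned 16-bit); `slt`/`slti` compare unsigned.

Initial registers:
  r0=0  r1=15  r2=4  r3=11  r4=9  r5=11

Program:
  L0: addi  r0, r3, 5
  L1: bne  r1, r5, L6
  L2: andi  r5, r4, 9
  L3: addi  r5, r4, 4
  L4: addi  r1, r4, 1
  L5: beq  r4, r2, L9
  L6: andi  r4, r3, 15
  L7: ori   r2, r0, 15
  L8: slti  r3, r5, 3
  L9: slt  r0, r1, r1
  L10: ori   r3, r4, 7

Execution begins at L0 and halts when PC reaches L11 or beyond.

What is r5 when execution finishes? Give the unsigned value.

9

[0] addi  r0, r3, 5  →  {r0:0, r1:15, r2:4, r3:11, r4:9, r5:11}
[1] bne  r1, r5, L6  →  {r0:0, r1:15, r2:4, r3:11, r4:9, r5:11}  ⟨branch taken⟩
[2] andi  r5, r4, 9  →  {r0:0, r1:15, r2:4, r3:11, r4:9, r5:9}
[6] andi  r4, r3, 15  →  {r0:0, r1:15, r2:4, r3:11, r4:11, r5:9}
[7] ori   r2, r0, 15  →  {r0:0, r1:15, r2:15, r3:11, r4:11, r5:9}
[8] slti  r3, r5, 3  →  {r0:0, r1:15, r2:15, r3:0, r4:11, r5:9}
[9] slt  r0, r1, r1  →  {r0:0, r1:15, r2:15, r3:0, r4:11, r5:9}
[10] ori   r3, r4, 7  →  {r0:0, r1:15, r2:15, r3:15, r4:11, r5:9}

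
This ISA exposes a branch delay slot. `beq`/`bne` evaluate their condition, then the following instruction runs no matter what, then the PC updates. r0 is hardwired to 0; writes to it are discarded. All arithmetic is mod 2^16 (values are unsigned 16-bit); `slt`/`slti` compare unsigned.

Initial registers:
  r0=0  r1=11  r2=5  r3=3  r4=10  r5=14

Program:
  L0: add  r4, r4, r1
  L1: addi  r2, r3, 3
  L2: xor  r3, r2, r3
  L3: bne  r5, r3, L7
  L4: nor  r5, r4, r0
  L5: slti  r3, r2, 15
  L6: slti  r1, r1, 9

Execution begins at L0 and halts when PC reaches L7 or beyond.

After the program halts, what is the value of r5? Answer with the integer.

  step pc=0: add  r4, r4, r1  regs=(0,11,5,3,21,14)
  step pc=1: addi  r2, r3, 3  regs=(0,11,6,3,21,14)
  step pc=2: xor  r3, r2, r3  regs=(0,11,6,5,21,14)
  step pc=3: bne  r5, r3, L7  cond=T  regs=(0,11,6,5,21,14)
  step pc=4: nor  r5, r4, r0  regs=(0,11,6,5,21,65514)

65514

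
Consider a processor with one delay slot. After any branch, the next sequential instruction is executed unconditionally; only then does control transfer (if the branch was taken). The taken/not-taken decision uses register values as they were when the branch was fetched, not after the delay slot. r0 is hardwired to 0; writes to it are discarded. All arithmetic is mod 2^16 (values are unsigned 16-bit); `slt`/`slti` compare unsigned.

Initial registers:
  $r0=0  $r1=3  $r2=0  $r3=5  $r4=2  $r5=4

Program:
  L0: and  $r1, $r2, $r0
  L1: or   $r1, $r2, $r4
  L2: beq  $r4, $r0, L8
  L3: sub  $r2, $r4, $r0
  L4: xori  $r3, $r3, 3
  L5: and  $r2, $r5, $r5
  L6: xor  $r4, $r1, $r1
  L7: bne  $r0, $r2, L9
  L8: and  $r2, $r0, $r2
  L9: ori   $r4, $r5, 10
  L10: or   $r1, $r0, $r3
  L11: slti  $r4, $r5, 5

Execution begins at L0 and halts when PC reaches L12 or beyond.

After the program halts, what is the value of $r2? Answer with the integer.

#0 and  $r1, $r2, $r0 ; 0/0/0/5/2/4
#1 or   $r1, $r2, $r4 ; 0/2/0/5/2/4
#2 beq  $r4, $r0, L8 ; 0/2/0/5/2/4 ; →fallthru
#3 sub  $r2, $r4, $r0 ; 0/2/2/5/2/4
#4 xori  $r3, $r3, 3 ; 0/2/2/6/2/4
#5 and  $r2, $r5, $r5 ; 0/2/4/6/2/4
#6 xor  $r4, $r1, $r1 ; 0/2/4/6/0/4
#7 bne  $r0, $r2, L9 ; 0/2/4/6/0/4 ; →target
#8 and  $r2, $r0, $r2 ; 0/2/0/6/0/4
#9 ori   $r4, $r5, 10 ; 0/2/0/6/14/4
#10 or   $r1, $r0, $r3 ; 0/6/0/6/14/4
#11 slti  $r4, $r5, 5 ; 0/6/0/6/1/4

0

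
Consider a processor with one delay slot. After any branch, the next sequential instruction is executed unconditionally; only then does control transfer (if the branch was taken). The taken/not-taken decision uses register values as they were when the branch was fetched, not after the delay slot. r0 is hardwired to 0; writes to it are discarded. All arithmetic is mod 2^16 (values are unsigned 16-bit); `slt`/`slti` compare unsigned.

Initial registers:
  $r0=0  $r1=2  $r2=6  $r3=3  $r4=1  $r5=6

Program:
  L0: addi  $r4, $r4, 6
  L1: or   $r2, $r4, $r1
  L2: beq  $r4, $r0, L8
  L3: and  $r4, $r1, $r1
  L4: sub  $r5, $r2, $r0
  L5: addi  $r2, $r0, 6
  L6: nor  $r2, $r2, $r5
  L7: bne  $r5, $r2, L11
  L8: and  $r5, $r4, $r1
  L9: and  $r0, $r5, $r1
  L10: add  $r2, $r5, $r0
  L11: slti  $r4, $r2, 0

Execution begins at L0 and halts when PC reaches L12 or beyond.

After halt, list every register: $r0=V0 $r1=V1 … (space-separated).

#0 addi  $r4, $r4, 6 ; 0/2/6/3/7/6
#1 or   $r2, $r4, $r1 ; 0/2/7/3/7/6
#2 beq  $r4, $r0, L8 ; 0/2/7/3/7/6 ; →fallthru
#3 and  $r4, $r1, $r1 ; 0/2/7/3/2/6
#4 sub  $r5, $r2, $r0 ; 0/2/7/3/2/7
#5 addi  $r2, $r0, 6 ; 0/2/6/3/2/7
#6 nor  $r2, $r2, $r5 ; 0/2/65528/3/2/7
#7 bne  $r5, $r2, L11 ; 0/2/65528/3/2/7 ; →target
#8 and  $r5, $r4, $r1 ; 0/2/65528/3/2/2
#11 slti  $r4, $r2, 0 ; 0/2/65528/3/0/2

$r0=0 $r1=2 $r2=65528 $r3=3 $r4=0 $r5=2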